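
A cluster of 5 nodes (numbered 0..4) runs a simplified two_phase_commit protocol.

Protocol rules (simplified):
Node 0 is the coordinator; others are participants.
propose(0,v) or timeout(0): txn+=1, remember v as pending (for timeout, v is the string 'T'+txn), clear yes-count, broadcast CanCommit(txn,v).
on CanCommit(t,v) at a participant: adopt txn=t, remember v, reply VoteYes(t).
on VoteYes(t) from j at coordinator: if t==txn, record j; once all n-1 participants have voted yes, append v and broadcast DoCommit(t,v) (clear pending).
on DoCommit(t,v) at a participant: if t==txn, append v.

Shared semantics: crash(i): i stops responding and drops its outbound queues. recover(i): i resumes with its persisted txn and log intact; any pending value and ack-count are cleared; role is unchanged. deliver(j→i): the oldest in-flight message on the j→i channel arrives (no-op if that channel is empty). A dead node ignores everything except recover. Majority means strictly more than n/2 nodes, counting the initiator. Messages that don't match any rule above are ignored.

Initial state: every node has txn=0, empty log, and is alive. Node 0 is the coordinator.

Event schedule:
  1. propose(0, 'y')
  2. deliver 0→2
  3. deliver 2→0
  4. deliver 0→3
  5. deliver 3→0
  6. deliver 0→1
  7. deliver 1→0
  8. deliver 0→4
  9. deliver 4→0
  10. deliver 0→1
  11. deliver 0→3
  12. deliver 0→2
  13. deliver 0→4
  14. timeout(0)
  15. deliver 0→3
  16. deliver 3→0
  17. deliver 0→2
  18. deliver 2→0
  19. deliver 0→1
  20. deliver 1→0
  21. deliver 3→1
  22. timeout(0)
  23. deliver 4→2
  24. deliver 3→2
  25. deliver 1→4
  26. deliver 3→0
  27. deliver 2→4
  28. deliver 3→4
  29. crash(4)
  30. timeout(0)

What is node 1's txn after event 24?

2

step 1 propose(0,'y'): 0={coor,t=1,log=-}
step 2 deliver 0→2: 2={part,t=1,log=-}
step 3 deliver 2→0: —
step 4 deliver 0→3: 3={part,t=1,log=-}
step 5 deliver 3→0: —
step 6 deliver 0→1: 1={part,t=1,log=-}
step 7 deliver 1→0: —
step 8 deliver 0→4: 4={part,t=1,log=-}
step 9 deliver 4→0: 0={coor,t=1,log=y}
step 10 deliver 0→1: 1={part,t=1,log=y}
step 11 deliver 0→3: 3={part,t=1,log=y}
step 12 deliver 0→2: 2={part,t=1,log=y}
step 13 deliver 0→4: 4={part,t=1,log=y}
step 14 timeout(0): 0={coor,t=2,log=y}
step 15 deliver 0→3: 3={part,t=2,log=y}
step 16 deliver 3→0: —
step 17 deliver 0→2: 2={part,t=2,log=y}
step 18 deliver 2→0: —
step 19 deliver 0→1: 1={part,t=2,log=y}
step 20 deliver 1→0: —
step 21 deliver 3→1: —
step 22 timeout(0): 0={coor,t=3,log=y}
step 23 deliver 4→2: —
step 24 deliver 3→2: —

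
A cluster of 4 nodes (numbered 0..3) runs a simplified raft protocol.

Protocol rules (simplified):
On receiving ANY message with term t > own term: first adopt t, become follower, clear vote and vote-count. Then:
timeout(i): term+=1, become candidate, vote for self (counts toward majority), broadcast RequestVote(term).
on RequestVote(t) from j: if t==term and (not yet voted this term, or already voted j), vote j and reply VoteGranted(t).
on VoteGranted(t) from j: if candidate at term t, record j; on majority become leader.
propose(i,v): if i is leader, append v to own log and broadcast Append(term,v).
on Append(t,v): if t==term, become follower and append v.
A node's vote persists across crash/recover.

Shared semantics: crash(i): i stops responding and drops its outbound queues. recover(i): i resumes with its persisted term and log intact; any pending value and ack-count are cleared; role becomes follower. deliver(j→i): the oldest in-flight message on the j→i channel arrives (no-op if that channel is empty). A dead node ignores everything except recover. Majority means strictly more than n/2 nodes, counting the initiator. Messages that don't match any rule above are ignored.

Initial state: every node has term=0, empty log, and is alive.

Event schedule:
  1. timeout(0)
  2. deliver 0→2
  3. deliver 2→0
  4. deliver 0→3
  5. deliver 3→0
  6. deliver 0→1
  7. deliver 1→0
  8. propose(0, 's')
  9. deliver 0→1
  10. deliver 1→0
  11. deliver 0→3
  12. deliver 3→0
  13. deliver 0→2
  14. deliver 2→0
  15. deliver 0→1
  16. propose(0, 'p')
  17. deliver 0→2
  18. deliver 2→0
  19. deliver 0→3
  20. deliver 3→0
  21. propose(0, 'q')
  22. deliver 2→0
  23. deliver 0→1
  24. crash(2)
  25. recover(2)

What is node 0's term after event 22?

e1 timeout(0): 0[cand,t=1,-]
e2 deliver 0→2: 2[foll,t=1,-]
e3 deliver 2→0: ·
e4 deliver 0→3: 3[foll,t=1,-]
e5 deliver 3→0: 0[lead,t=1,-]
e6 deliver 0→1: 1[foll,t=1,-]
e7 deliver 1→0: ·
e8 propose(0,'s'): 0[lead,t=1,s]
e9 deliver 0→1: 1[foll,t=1,s]
e10 deliver 1→0: ·
e11 deliver 0→3: 3[foll,t=1,s]
e12 deliver 3→0: ·
e13 deliver 0→2: 2[foll,t=1,s]
e14 deliver 2→0: ·
e15 deliver 0→1: ·
e16 propose(0,'p'): 0[lead,t=1,s,p]
e17 deliver 0→2: 2[foll,t=1,s,p]
e18 deliver 2→0: ·
e19 deliver 0→3: 3[foll,t=1,s,p]
e20 deliver 3→0: ·
e21 propose(0,'q'): 0[lead,t=1,s,p,q]
e22 deliver 2→0: ·

1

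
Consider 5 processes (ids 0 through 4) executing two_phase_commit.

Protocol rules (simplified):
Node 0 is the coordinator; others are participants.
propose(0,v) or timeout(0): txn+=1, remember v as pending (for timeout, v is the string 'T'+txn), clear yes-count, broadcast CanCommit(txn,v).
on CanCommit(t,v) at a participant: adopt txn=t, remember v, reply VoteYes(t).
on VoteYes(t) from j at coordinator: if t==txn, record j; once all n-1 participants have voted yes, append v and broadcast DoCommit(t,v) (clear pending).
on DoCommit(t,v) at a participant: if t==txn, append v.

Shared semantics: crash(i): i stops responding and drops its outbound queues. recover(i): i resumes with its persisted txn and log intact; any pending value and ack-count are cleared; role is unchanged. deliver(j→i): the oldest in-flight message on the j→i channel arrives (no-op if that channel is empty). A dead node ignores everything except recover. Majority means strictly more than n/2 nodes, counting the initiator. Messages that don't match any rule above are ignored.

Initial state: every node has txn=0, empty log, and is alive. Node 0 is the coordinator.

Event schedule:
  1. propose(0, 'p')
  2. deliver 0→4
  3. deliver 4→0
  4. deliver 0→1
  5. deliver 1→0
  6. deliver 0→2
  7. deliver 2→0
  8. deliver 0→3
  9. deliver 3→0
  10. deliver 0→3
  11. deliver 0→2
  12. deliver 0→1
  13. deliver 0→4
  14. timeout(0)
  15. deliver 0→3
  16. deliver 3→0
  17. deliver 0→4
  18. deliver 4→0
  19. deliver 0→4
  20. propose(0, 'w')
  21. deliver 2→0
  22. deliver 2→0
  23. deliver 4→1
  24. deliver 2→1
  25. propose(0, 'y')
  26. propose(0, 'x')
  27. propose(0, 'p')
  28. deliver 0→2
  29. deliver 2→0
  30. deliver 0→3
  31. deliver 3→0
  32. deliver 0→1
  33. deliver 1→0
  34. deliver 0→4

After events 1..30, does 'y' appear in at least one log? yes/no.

no

1. propose(0,'p'):  <0:coor t1 ->
2. deliver 0→4:  <4:part t1 ->
3. deliver 4→0:  nop
4. deliver 0→1:  <1:part t1 ->
5. deliver 1→0:  nop
6. deliver 0→2:  <2:part t1 ->
7. deliver 2→0:  nop
8. deliver 0→3:  <3:part t1 ->
9. deliver 3→0:  <0:coor t1 p>
10. deliver 0→3:  <3:part t1 p>
11. deliver 0→2:  <2:part t1 p>
12. deliver 0→1:  <1:part t1 p>
13. deliver 0→4:  <4:part t1 p>
14. timeout(0):  <0:coor t2 p>
15. deliver 0→3:  <3:part t2 p>
16. deliver 3→0:  nop
17. deliver 0→4:  <4:part t2 p>
18. deliver 4→0:  nop
19. deliver 0→4:  nop
20. propose(0,'w'):  <0:coor t3 p>
21. deliver 2→0:  nop
22. deliver 2→0:  nop
23. deliver 4→1:  nop
24. deliver 2→1:  nop
25. propose(0,'y'):  <0:coor t4 p>
26. propose(0,'x'):  <0:coor t5 p>
27. propose(0,'p'):  <0:coor t6 p>
28. deliver 0→2:  <2:part t2 p>
29. deliver 2→0:  nop
30. deliver 0→3:  <3:part t3 p>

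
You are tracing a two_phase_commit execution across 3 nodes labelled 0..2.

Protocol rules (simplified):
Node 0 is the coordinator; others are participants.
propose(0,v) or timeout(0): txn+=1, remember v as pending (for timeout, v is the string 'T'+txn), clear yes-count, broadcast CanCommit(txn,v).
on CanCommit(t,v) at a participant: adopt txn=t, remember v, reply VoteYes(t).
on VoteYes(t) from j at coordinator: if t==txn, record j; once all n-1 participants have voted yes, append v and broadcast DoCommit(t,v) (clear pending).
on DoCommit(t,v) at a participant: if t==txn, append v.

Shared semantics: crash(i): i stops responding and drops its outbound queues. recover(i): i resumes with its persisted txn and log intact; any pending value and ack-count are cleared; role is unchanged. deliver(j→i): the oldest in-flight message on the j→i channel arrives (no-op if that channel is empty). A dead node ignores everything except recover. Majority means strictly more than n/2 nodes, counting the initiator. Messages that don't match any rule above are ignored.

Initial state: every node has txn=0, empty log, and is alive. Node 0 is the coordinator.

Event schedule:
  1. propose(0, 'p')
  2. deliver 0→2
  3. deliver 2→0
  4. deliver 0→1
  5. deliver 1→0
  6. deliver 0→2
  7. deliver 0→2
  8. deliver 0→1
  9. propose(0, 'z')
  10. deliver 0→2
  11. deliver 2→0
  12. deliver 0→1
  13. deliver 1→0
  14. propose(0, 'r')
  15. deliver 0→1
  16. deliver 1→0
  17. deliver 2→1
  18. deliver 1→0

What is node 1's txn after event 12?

2

[1] propose(0,'p') → N0(coor t1 [-])
[2] deliver 0→2 → N2(part t1 [-])
[3] deliver 2→0 → ∅
[4] deliver 0→1 → N1(part t1 [-])
[5] deliver 1→0 → N0(coor t1 [p])
[6] deliver 0→2 → N2(part t1 [p])
[7] deliver 0→2 → ∅
[8] deliver 0→1 → N1(part t1 [p])
[9] propose(0,'z') → N0(coor t2 [p])
[10] deliver 0→2 → N2(part t2 [p])
[11] deliver 2→0 → ∅
[12] deliver 0→1 → N1(part t2 [p])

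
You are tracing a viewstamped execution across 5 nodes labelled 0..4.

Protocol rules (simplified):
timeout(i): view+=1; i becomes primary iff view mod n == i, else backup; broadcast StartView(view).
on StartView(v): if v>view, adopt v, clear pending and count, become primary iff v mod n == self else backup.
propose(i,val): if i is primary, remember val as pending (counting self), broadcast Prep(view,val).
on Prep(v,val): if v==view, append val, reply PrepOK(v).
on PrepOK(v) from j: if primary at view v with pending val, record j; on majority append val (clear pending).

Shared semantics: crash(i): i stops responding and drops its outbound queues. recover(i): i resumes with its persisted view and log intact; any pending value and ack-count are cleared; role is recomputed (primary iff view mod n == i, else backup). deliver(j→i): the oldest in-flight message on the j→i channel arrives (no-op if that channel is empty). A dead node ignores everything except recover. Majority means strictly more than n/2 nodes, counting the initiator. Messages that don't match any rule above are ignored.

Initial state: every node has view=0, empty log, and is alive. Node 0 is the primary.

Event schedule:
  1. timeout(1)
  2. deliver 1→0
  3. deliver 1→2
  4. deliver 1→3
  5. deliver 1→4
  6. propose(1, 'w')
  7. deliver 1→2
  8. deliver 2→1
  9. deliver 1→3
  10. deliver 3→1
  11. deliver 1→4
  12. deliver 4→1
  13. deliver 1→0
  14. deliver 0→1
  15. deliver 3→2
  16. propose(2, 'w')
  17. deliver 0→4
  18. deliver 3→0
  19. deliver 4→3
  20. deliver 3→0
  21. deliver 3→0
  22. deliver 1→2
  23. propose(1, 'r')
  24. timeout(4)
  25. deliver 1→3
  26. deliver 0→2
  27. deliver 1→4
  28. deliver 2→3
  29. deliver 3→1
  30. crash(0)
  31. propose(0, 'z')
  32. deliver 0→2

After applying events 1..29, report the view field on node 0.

1

e1 timeout(1): 1[prim,v=1,-]
e2 deliver 1→0: 0[back,v=1,-]
e3 deliver 1→2: 2[back,v=1,-]
e4 deliver 1→3: 3[back,v=1,-]
e5 deliver 1→4: 4[back,v=1,-]
e6 propose(1,'w'): ·
e7 deliver 1→2: 2[back,v=1,w]
e8 deliver 2→1: ·
e9 deliver 1→3: 3[back,v=1,w]
e10 deliver 3→1: 1[prim,v=1,w]
e11 deliver 1→4: 4[back,v=1,w]
e12 deliver 4→1: ·
e13 deliver 1→0: 0[back,v=1,w]
e14 deliver 0→1: ·
e15 deliver 3→2: ·
e16 propose(2,'w'): ·
e17 deliver 0→4: ·
e18 deliver 3→0: ·
e19 deliver 4→3: ·
e20 deliver 3→0: ·
e21 deliver 3→0: ·
e22 deliver 1→2: ·
e23 propose(1,'r'): ·
e24 timeout(4): 4[back,v=2,w]
e25 deliver 1→3: 3[back,v=1,w,r]
e26 deliver 0→2: ·
e27 deliver 1→4: ·
e28 deliver 2→3: ·
e29 deliver 3→1: ·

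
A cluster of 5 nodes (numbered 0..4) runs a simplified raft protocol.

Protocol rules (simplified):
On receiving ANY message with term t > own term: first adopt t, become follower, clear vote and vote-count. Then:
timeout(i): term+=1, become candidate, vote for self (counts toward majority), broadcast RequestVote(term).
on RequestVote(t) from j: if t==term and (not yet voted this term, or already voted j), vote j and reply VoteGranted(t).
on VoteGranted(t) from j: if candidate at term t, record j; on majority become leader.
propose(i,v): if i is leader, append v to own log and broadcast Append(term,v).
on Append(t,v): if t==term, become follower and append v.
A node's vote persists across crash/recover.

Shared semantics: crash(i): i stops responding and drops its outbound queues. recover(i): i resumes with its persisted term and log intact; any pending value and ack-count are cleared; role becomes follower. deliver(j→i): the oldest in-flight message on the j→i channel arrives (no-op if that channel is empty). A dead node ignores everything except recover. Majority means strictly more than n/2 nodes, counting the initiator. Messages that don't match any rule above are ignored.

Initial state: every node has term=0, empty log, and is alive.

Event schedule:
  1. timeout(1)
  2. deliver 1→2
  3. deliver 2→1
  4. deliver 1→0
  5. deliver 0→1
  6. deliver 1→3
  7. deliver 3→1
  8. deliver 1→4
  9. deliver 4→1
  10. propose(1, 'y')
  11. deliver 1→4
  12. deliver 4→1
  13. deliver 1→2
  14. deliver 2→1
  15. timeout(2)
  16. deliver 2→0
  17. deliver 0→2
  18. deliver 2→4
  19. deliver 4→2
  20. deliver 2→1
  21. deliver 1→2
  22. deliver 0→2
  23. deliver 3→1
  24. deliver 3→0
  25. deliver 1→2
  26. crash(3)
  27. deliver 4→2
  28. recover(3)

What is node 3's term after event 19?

[1] timeout(1) → N1(cand t1 [-])
[2] deliver 1→2 → N2(foll t1 [-])
[3] deliver 2→1 → ∅
[4] deliver 1→0 → N0(foll t1 [-])
[5] deliver 0→1 → N1(lead t1 [-])
[6] deliver 1→3 → N3(foll t1 [-])
[7] deliver 3→1 → ∅
[8] deliver 1→4 → N4(foll t1 [-])
[9] deliver 4→1 → ∅
[10] propose(1,'y') → N1(lead t1 [y])
[11] deliver 1→4 → N4(foll t1 [y])
[12] deliver 4→1 → ∅
[13] deliver 1→2 → N2(foll t1 [y])
[14] deliver 2→1 → ∅
[15] timeout(2) → N2(cand t2 [y])
[16] deliver 2→0 → N0(foll t2 [-])
[17] deliver 0→2 → ∅
[18] deliver 2→4 → N4(foll t2 [y])
[19] deliver 4→2 → N2(lead t2 [y])

1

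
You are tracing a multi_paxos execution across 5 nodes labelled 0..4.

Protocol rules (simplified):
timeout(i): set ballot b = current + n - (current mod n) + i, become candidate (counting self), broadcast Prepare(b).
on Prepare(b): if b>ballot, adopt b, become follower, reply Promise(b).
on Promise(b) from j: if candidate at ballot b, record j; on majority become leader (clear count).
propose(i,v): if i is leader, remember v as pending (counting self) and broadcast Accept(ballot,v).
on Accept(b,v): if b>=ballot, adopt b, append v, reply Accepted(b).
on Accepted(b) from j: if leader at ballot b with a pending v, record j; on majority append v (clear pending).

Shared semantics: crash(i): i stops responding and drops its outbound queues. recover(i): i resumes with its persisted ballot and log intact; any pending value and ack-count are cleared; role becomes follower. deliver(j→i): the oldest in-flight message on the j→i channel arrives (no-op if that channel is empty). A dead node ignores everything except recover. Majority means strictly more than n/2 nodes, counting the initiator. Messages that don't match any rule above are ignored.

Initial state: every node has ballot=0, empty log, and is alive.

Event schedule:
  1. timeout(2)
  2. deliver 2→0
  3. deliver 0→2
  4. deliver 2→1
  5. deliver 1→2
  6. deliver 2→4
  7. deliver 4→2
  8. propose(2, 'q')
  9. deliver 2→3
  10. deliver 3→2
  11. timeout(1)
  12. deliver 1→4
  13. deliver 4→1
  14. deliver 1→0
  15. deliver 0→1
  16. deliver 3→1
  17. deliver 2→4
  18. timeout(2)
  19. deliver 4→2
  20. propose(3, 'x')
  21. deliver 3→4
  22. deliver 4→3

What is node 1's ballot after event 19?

1. timeout(2):  <2:cand b7 ->
2. deliver 2→0:  <0:foll b7 ->
3. deliver 0→2:  nop
4. deliver 2→1:  <1:foll b7 ->
5. deliver 1→2:  <2:lead b7 ->
6. deliver 2→4:  <4:foll b7 ->
7. deliver 4→2:  nop
8. propose(2,'q'):  nop
9. deliver 2→3:  <3:foll b7 ->
10. deliver 3→2:  nop
11. timeout(1):  <1:cand b11 ->
12. deliver 1→4:  <4:foll b11 ->
13. deliver 4→1:  nop
14. deliver 1→0:  <0:foll b11 ->
15. deliver 0→1:  <1:lead b11 ->
16. deliver 3→1:  nop
17. deliver 2→4:  nop
18. timeout(2):  <2:cand b12 ->
19. deliver 4→2:  nop

11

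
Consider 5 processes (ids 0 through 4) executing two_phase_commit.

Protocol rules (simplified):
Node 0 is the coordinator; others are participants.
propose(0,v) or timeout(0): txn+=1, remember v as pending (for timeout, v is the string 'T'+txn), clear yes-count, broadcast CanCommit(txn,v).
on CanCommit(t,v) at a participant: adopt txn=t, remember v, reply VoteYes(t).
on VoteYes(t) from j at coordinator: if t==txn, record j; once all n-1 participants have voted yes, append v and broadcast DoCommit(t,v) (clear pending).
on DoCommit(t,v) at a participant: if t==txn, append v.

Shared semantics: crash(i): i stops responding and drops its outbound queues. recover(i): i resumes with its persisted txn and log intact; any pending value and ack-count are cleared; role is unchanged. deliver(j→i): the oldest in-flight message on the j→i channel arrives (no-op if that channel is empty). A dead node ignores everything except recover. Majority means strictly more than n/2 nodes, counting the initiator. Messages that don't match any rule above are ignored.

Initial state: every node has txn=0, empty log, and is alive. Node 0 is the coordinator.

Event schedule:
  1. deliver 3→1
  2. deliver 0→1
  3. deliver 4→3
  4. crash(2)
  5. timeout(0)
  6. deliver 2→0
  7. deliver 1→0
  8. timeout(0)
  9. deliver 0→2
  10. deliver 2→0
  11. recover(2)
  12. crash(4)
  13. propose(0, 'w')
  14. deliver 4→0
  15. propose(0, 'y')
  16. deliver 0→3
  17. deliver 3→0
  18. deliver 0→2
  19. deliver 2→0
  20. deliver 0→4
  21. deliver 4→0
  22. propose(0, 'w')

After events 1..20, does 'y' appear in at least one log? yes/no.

no

step 1 deliver 3→1: —
step 2 deliver 0→1: —
step 3 deliver 4→3: —
step 4 crash(2): 2={✗part,t=0,log=-}
step 5 timeout(0): 0={coor,t=1,log=-}
step 6 deliver 2→0: —
step 7 deliver 1→0: —
step 8 timeout(0): 0={coor,t=2,log=-}
step 9 deliver 0→2: —
step 10 deliver 2→0: —
step 11 recover(2): 2={part,t=0,log=-}
step 12 crash(4): 4={✗part,t=0,log=-}
step 13 propose(0,'w'): 0={coor,t=3,log=-}
step 14 deliver 4→0: —
step 15 propose(0,'y'): 0={coor,t=4,log=-}
step 16 deliver 0→3: 3={part,t=1,log=-}
step 17 deliver 3→0: —
step 18 deliver 0→2: 2={part,t=1,log=-}
step 19 deliver 2→0: —
step 20 deliver 0→4: —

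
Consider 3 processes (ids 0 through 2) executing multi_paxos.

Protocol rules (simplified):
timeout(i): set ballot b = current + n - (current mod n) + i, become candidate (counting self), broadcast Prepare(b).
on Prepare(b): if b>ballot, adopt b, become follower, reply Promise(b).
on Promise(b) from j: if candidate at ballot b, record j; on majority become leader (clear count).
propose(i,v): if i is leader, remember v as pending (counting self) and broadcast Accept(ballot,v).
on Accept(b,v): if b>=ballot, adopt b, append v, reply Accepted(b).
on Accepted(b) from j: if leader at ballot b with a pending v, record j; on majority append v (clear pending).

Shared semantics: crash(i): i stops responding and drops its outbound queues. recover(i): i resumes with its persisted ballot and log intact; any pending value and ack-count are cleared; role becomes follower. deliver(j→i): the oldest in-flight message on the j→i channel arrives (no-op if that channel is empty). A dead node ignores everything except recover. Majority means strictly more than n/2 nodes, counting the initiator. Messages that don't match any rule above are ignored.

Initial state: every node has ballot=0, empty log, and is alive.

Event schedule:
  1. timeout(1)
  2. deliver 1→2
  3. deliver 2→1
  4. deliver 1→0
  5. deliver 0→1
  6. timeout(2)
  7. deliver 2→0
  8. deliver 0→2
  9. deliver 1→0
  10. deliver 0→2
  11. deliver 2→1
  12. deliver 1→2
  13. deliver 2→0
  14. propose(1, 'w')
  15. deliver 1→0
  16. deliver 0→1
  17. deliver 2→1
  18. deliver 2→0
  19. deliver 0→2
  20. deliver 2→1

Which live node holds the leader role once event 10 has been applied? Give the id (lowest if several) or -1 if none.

1

after 1 — timeout(1): n1:cand/b4/[-]
after 2 — deliver 1→2: n2:foll/b4/[-]
after 3 — deliver 2→1: n1:lead/b4/[-]
after 4 — deliver 1→0: n0:foll/b4/[-]
after 5 — deliver 0→1: ·
after 6 — timeout(2): n2:cand/b8/[-]
after 7 — deliver 2→0: n0:foll/b8/[-]
after 8 — deliver 0→2: n2:lead/b8/[-]
after 9 — deliver 1→0: ·
after 10 — deliver 0→2: ·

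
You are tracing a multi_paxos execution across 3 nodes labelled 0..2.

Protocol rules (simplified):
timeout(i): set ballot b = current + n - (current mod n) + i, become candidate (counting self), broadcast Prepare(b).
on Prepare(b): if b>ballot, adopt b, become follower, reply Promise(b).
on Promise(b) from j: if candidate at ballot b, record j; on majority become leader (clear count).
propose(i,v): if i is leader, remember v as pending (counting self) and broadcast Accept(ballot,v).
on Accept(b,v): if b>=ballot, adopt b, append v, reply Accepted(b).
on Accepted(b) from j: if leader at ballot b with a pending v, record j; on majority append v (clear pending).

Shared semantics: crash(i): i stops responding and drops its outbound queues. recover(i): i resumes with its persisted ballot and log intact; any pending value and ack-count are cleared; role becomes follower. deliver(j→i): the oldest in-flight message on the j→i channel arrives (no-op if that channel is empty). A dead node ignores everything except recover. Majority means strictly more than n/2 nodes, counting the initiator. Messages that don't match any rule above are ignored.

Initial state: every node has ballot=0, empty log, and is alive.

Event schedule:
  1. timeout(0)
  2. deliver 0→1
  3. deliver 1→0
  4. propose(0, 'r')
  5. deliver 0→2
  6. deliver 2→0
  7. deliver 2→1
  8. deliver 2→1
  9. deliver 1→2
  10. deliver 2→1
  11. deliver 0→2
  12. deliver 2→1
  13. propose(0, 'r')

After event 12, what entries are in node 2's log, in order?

r

step 1 timeout(0): 0={cand,b=3,log=-}
step 2 deliver 0→1: 1={foll,b=3,log=-}
step 3 deliver 1→0: 0={lead,b=3,log=-}
step 4 propose(0,'r'): —
step 5 deliver 0→2: 2={foll,b=3,log=-}
step 6 deliver 2→0: —
step 7 deliver 2→1: —
step 8 deliver 2→1: —
step 9 deliver 1→2: —
step 10 deliver 2→1: —
step 11 deliver 0→2: 2={foll,b=3,log=r}
step 12 deliver 2→1: —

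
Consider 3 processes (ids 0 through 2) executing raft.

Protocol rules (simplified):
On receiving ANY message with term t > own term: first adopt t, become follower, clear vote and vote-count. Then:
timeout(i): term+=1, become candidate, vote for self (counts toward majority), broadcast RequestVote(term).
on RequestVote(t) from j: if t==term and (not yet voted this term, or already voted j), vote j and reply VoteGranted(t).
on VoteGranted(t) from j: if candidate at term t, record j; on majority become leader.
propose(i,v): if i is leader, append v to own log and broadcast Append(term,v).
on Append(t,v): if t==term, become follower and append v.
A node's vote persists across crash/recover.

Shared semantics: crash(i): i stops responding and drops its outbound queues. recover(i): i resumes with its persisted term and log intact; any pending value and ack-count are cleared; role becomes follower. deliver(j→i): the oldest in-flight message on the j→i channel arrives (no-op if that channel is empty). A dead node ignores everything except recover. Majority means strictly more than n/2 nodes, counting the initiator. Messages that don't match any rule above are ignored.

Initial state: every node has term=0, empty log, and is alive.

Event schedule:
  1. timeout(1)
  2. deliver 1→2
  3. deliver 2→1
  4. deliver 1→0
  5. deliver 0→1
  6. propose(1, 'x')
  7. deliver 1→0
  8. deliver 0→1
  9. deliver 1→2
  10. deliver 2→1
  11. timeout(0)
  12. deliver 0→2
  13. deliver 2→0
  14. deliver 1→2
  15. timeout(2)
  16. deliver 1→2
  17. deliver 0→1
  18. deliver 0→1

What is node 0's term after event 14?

2

after 1 — timeout(1): n1:cand/t1/[-]
after 2 — deliver 1→2: n2:foll/t1/[-]
after 3 — deliver 2→1: n1:lead/t1/[-]
after 4 — deliver 1→0: n0:foll/t1/[-]
after 5 — deliver 0→1: ·
after 6 — propose(1,'x'): n1:lead/t1/[x]
after 7 — deliver 1→0: n0:foll/t1/[x]
after 8 — deliver 0→1: ·
after 9 — deliver 1→2: n2:foll/t1/[x]
after 10 — deliver 2→1: ·
after 11 — timeout(0): n0:cand/t2/[x]
after 12 — deliver 0→2: n2:foll/t2/[x]
after 13 — deliver 2→0: n0:lead/t2/[x]
after 14 — deliver 1→2: ·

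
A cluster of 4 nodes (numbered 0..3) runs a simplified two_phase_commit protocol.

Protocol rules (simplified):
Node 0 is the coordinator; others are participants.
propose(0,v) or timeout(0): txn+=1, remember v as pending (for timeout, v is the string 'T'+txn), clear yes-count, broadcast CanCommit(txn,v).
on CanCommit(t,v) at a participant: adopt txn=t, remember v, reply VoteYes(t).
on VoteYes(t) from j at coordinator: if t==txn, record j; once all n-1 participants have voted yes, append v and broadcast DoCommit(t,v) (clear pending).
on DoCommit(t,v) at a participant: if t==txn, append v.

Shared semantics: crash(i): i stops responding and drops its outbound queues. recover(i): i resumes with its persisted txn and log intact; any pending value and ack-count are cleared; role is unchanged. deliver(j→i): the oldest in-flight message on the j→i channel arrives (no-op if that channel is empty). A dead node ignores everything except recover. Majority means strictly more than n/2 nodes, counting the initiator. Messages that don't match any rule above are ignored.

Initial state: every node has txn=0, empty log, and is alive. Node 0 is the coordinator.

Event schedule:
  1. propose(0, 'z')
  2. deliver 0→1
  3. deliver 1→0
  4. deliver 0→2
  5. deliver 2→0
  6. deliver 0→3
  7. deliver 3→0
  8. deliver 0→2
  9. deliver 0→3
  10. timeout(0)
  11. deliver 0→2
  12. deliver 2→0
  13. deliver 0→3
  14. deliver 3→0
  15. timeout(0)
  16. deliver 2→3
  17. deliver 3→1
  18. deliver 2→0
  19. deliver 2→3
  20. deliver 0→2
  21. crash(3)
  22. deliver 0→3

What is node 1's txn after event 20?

1

after 1 — propose(0,'z'): n0:coor/t1/[-]
after 2 — deliver 0→1: n1:part/t1/[-]
after 3 — deliver 1→0: ·
after 4 — deliver 0→2: n2:part/t1/[-]
after 5 — deliver 2→0: ·
after 6 — deliver 0→3: n3:part/t1/[-]
after 7 — deliver 3→0: n0:coor/t1/[z]
after 8 — deliver 0→2: n2:part/t1/[z]
after 9 — deliver 0→3: n3:part/t1/[z]
after 10 — timeout(0): n0:coor/t2/[z]
after 11 — deliver 0→2: n2:part/t2/[z]
after 12 — deliver 2→0: ·
after 13 — deliver 0→3: n3:part/t2/[z]
after 14 — deliver 3→0: ·
after 15 — timeout(0): n0:coor/t3/[z]
after 16 — deliver 2→3: ·
after 17 — deliver 3→1: ·
after 18 — deliver 2→0: ·
after 19 — deliver 2→3: ·
after 20 — deliver 0→2: n2:part/t3/[z]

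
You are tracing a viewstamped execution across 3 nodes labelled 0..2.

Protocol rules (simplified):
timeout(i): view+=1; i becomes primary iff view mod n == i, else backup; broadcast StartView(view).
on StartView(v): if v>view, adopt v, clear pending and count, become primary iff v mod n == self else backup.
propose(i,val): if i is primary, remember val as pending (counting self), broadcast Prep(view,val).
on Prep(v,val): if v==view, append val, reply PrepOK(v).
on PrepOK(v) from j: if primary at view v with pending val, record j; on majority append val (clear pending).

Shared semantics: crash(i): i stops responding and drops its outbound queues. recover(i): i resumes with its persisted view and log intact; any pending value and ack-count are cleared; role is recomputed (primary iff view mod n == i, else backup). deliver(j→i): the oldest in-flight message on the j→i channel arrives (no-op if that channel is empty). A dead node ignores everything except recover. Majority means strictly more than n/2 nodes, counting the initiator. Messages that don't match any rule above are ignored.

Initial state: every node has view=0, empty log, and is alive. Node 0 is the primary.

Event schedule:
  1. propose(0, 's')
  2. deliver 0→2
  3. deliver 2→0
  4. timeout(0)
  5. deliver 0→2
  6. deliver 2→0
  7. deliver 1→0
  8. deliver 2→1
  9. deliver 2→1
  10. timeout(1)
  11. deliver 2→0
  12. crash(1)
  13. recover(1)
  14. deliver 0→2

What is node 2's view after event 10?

1. propose(0,'s'):  nop
2. deliver 0→2:  <2:back v0 s>
3. deliver 2→0:  <0:prim v0 s>
4. timeout(0):  <0:back v1 s>
5. deliver 0→2:  <2:back v1 s>
6. deliver 2→0:  nop
7. deliver 1→0:  nop
8. deliver 2→1:  nop
9. deliver 2→1:  nop
10. timeout(1):  <1:prim v1 ->

1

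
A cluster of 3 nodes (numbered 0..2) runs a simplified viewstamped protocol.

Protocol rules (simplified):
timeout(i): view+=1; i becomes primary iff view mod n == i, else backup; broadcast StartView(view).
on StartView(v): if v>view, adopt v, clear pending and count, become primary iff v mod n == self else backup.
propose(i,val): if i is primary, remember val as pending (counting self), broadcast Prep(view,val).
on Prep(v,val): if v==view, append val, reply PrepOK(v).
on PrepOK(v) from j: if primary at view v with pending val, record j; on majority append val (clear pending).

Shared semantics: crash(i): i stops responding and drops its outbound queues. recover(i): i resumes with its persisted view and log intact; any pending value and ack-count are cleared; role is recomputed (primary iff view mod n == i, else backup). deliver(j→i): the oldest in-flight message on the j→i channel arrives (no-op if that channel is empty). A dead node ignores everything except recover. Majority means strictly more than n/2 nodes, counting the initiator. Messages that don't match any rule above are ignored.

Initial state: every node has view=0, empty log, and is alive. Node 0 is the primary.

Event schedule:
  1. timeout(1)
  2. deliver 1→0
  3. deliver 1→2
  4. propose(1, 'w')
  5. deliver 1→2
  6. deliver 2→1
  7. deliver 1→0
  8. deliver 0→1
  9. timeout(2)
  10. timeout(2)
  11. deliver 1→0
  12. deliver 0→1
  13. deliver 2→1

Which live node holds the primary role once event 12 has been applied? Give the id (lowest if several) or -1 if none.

1

[1] timeout(1) → N1(prim v1 [-])
[2] deliver 1→0 → N0(back v1 [-])
[3] deliver 1→2 → N2(back v1 [-])
[4] propose(1,'w') → ∅
[5] deliver 1→2 → N2(back v1 [w])
[6] deliver 2→1 → N1(prim v1 [w])
[7] deliver 1→0 → N0(back v1 [w])
[8] deliver 0→1 → ∅
[9] timeout(2) → N2(prim v2 [w])
[10] timeout(2) → N2(back v3 [w])
[11] deliver 1→0 → ∅
[12] deliver 0→1 → ∅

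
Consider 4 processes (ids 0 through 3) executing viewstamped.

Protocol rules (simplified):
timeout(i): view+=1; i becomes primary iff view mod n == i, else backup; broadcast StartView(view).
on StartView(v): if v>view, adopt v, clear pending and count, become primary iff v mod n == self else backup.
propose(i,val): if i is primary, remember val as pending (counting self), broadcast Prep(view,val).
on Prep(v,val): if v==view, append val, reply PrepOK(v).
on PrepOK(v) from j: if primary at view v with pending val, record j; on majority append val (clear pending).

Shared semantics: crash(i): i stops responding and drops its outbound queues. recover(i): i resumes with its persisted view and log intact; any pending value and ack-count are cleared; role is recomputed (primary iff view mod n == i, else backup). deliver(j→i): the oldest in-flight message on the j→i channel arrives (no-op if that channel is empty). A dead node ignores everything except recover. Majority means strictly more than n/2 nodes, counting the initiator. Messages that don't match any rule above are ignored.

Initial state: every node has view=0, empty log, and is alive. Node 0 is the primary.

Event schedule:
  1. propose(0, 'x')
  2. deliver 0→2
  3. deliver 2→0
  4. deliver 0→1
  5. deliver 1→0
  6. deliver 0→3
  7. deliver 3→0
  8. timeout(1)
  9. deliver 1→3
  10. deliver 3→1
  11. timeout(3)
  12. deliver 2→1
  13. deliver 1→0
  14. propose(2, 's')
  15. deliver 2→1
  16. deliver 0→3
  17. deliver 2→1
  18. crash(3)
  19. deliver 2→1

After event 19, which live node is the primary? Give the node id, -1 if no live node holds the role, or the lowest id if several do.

after 1 — propose(0,'x'): ·
after 2 — deliver 0→2: n2:back/v0/[x]
after 3 — deliver 2→0: ·
after 4 — deliver 0→1: n1:back/v0/[x]
after 5 — deliver 1→0: n0:prim/v0/[x]
after 6 — deliver 0→3: n3:back/v0/[x]
after 7 — deliver 3→0: ·
after 8 — timeout(1): n1:prim/v1/[x]
after 9 — deliver 1→3: n3:back/v1/[x]
after 10 — deliver 3→1: ·
after 11 — timeout(3): n3:back/v2/[x]
after 12 — deliver 2→1: ·
after 13 — deliver 1→0: n0:back/v1/[x]
after 14 — propose(2,'s'): ·
after 15 — deliver 2→1: ·
after 16 — deliver 0→3: ·
after 17 — deliver 2→1: ·
after 18 — crash(3): n3:✗back/v2/[x]
after 19 — deliver 2→1: ·

1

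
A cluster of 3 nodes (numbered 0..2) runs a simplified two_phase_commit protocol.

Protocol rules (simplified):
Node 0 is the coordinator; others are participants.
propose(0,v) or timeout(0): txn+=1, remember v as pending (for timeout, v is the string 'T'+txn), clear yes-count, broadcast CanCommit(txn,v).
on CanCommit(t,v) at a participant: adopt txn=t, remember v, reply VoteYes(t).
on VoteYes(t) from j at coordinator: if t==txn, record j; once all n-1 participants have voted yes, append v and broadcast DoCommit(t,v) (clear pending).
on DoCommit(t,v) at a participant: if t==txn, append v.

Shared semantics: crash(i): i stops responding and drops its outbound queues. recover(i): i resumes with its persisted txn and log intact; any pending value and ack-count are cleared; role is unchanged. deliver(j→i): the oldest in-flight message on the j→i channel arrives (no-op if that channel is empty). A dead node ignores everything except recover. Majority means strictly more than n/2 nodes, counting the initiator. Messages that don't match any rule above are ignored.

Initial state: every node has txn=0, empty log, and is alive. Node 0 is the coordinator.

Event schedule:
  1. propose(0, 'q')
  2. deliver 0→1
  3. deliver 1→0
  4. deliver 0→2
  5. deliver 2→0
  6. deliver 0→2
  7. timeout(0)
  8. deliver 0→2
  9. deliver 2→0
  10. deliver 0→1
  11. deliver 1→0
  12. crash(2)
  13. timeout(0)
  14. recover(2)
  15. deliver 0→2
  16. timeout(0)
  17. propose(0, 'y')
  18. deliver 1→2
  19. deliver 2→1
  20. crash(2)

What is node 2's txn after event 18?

3

after 1 — propose(0,'q'): n0:coor/t1/[-]
after 2 — deliver 0→1: n1:part/t1/[-]
after 3 — deliver 1→0: ·
after 4 — deliver 0→2: n2:part/t1/[-]
after 5 — deliver 2→0: n0:coor/t1/[q]
after 6 — deliver 0→2: n2:part/t1/[q]
after 7 — timeout(0): n0:coor/t2/[q]
after 8 — deliver 0→2: n2:part/t2/[q]
after 9 — deliver 2→0: ·
after 10 — deliver 0→1: n1:part/t1/[q]
after 11 — deliver 1→0: ·
after 12 — crash(2): n2:✗part/t2/[q]
after 13 — timeout(0): n0:coor/t3/[q]
after 14 — recover(2): n2:part/t2/[q]
after 15 — deliver 0→2: n2:part/t3/[q]
after 16 — timeout(0): n0:coor/t4/[q]
after 17 — propose(0,'y'): n0:coor/t5/[q]
after 18 — deliver 1→2: ·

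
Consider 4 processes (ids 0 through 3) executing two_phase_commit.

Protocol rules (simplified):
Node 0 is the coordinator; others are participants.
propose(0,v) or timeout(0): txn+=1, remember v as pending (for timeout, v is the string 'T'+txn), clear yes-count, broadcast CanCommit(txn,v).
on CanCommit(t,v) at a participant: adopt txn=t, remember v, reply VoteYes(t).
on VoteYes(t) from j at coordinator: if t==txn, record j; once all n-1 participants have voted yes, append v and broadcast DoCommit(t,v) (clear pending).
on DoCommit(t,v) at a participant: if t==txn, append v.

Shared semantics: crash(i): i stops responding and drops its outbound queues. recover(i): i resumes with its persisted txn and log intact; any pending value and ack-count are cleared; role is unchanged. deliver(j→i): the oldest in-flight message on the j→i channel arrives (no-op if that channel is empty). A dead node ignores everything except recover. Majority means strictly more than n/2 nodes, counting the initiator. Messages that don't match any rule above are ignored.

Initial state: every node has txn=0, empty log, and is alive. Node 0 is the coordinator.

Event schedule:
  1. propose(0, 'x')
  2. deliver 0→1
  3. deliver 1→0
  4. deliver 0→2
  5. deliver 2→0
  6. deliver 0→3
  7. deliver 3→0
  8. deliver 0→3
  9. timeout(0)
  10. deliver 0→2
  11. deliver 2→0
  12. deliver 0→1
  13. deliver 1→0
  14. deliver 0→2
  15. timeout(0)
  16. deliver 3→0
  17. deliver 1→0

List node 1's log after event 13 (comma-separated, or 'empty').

1. propose(0,'x'):  <0:coor t1 ->
2. deliver 0→1:  <1:part t1 ->
3. deliver 1→0:  nop
4. deliver 0→2:  <2:part t1 ->
5. deliver 2→0:  nop
6. deliver 0→3:  <3:part t1 ->
7. deliver 3→0:  <0:coor t1 x>
8. deliver 0→3:  <3:part t1 x>
9. timeout(0):  <0:coor t2 x>
10. deliver 0→2:  <2:part t1 x>
11. deliver 2→0:  nop
12. deliver 0→1:  <1:part t1 x>
13. deliver 1→0:  nop

x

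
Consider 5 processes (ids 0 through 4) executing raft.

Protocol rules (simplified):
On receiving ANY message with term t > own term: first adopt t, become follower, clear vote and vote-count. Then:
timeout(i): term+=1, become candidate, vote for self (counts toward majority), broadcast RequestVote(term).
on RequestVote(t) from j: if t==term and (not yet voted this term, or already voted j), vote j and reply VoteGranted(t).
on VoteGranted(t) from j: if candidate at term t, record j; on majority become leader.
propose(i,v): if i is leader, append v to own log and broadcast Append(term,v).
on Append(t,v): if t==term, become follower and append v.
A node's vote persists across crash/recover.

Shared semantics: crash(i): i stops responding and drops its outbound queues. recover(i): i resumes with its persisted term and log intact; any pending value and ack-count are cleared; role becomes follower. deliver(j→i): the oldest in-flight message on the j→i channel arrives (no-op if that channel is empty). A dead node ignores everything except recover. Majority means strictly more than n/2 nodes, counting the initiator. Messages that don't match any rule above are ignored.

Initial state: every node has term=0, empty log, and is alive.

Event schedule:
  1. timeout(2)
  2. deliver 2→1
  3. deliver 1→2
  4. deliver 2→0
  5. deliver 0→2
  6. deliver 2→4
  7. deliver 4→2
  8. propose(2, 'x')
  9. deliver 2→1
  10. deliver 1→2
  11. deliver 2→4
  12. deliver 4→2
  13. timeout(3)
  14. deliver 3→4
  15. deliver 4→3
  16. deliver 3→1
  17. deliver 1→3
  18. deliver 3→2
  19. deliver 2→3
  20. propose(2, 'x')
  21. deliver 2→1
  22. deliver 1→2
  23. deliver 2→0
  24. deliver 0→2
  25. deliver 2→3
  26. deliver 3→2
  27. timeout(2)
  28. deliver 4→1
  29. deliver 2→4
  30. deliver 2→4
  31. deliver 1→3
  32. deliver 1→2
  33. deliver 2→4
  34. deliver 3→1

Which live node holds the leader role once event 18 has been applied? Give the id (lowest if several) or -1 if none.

1. timeout(2):  <2:cand t1 ->
2. deliver 2→1:  <1:foll t1 ->
3. deliver 1→2:  nop
4. deliver 2→0:  <0:foll t1 ->
5. deliver 0→2:  <2:lead t1 ->
6. deliver 2→4:  <4:foll t1 ->
7. deliver 4→2:  nop
8. propose(2,'x'):  <2:lead t1 x>
9. deliver 2→1:  <1:foll t1 x>
10. deliver 1→2:  nop
11. deliver 2→4:  <4:foll t1 x>
12. deliver 4→2:  nop
13. timeout(3):  <3:cand t1 ->
14. deliver 3→4:  nop
15. deliver 4→3:  nop
16. deliver 3→1:  nop
17. deliver 1→3:  nop
18. deliver 3→2:  nop

2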